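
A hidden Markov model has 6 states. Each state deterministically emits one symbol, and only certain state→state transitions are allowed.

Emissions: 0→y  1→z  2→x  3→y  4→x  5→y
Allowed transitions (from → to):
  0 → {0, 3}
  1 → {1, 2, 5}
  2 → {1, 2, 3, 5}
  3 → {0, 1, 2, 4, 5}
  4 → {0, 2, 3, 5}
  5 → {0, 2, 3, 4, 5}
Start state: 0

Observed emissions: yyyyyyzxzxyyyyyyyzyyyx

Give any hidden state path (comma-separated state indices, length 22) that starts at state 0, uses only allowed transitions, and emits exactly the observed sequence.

  pos 0: y in {0,3,5}, choose 0; start
  pos 1: y in {0,3,5}, choose 3; 0->3 ok
  pos 2: y in {0,3,5}, choose 5; 3->5 ok
  pos 3: y in {0,3,5}, choose 0; 5->0 ok
  pos 4: y in {0,3,5}, choose 0; 0->0 ok
  pos 5: y in {0,3,5}, choose 3; 0->3 ok
  pos 6: z in {1}, choose 1; 3->1 ok
  pos 7: x in {2,4}, choose 2; 1->2 ok
  pos 8: z in {1}, choose 1; 2->1 ok
  pos 9: x in {2,4}, choose 2; 1->2 ok
  pos 10: y in {0,3,5}, choose 5; 2->5 ok
  pos 11: y in {0,3,5}, choose 0; 5->0 ok
  pos 12: y in {0,3,5}, choose 0; 0->0 ok
  pos 13: y in {0,3,5}, choose 0; 0->0 ok
  pos 14: y in {0,3,5}, choose 3; 0->3 ok
  pos 15: y in {0,3,5}, choose 0; 3->0 ok
  pos 16: y in {0,3,5}, choose 3; 0->3 ok
  pos 17: z in {1}, choose 1; 3->1 ok
  pos 18: y in {0,3,5}, choose 5; 1->5 ok
  pos 19: y in {0,3,5}, choose 0; 5->0 ok
  pos 20: y in {0,3,5}, choose 3; 0->3 ok
  pos 21: x in {2,4}, choose 4; 3->4 ok

0,3,5,0,0,3,1,2,1,2,5,0,0,0,3,0,3,1,5,0,3,4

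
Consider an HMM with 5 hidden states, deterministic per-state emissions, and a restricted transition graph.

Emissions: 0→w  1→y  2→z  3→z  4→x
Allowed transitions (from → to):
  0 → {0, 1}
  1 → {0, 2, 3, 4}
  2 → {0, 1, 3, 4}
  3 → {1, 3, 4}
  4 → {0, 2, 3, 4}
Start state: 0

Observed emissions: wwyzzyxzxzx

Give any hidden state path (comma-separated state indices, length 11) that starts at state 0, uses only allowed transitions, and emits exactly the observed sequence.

  t0 'w' -> {0}, take 0 (start)
  t1 'w' -> {0}, take 0 (0->0 ok)
  t2 'y' -> {1}, take 1 (0->1 ok)
  t3 'z' -> {2,3}, take 3 (1->3 ok)
  t4 'z' -> {2,3}, take 3 (3->3 ok)
  t5 'y' -> {1}, take 1 (3->1 ok)
  t6 'x' -> {4}, take 4 (1->4 ok)
  t7 'z' -> {2,3}, take 2 (4->2 ok)
  t8 'x' -> {4}, take 4 (2->4 ok)
  t9 'z' -> {2,3}, take 3 (4->3 ok)
  t10 'x' -> {4}, take 4 (3->4 ok)

0,0,1,3,3,1,4,2,4,3,4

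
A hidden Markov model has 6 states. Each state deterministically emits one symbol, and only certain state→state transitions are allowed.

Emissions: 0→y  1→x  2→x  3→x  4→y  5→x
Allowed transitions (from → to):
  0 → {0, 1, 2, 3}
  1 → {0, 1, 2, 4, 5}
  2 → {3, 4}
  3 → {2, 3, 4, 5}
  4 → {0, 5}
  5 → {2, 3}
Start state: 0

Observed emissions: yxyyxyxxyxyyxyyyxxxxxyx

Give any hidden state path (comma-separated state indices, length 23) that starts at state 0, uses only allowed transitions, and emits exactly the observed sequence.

0,2,4,0,1,0,1,1,0,2,4,0,2,4,0,0,3,5,3,5,3,4,5

  t0 'y' -> {0,4}, take 0 (start)
  t1 'x' -> {1,2,3,5}, take 2 (0->2 ok)
  t2 'y' -> {0,4}, take 4 (2->4 ok)
  t3 'y' -> {0,4}, take 0 (4->0 ok)
  t4 'x' -> {1,2,3,5}, take 1 (0->1 ok)
  t5 'y' -> {0,4}, take 0 (1->0 ok)
  t6 'x' -> {1,2,3,5}, take 1 (0->1 ok)
  t7 'x' -> {1,2,3,5}, take 1 (1->1 ok)
  t8 'y' -> {0,4}, take 0 (1->0 ok)
  t9 'x' -> {1,2,3,5}, take 2 (0->2 ok)
  t10 'y' -> {0,4}, take 4 (2->4 ok)
  t11 'y' -> {0,4}, take 0 (4->0 ok)
  t12 'x' -> {1,2,3,5}, take 2 (0->2 ok)
  t13 'y' -> {0,4}, take 4 (2->4 ok)
  t14 'y' -> {0,4}, take 0 (4->0 ok)
  t15 'y' -> {0,4}, take 0 (0->0 ok)
  t16 'x' -> {1,2,3,5}, take 3 (0->3 ok)
  t17 'x' -> {1,2,3,5}, take 5 (3->5 ok)
  t18 'x' -> {1,2,3,5}, take 3 (5->3 ok)
  t19 'x' -> {1,2,3,5}, take 5 (3->5 ok)
  t20 'x' -> {1,2,3,5}, take 3 (5->3 ok)
  t21 'y' -> {0,4}, take 4 (3->4 ok)
  t22 'x' -> {1,2,3,5}, take 5 (4->5 ok)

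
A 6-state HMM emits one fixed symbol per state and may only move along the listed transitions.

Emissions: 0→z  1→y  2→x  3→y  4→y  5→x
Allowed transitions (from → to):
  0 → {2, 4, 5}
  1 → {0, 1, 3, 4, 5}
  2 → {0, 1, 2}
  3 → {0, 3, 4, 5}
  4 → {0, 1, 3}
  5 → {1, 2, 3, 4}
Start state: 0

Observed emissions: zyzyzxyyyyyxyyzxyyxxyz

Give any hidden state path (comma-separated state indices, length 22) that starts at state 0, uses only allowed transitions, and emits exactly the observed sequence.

  pos 0: z in {0}, choose 0; start
  pos 1: y in {1,3,4}, choose 4; 0->4 ok
  pos 2: z in {0}, choose 0; 4->0 ok
  pos 3: y in {1,3,4}, choose 4; 0->4 ok
  pos 4: z in {0}, choose 0; 4->0 ok
  pos 5: x in {2,5}, choose 5; 0->5 ok
  pos 6: y in {1,3,4}, choose 1; 5->1 ok
  pos 7: y in {1,3,4}, choose 3; 1->3 ok
  pos 8: y in {1,3,4}, choose 3; 3->3 ok
  pos 9: y in {1,3,4}, choose 3; 3->3 ok
  pos 10: y in {1,3,4}, choose 3; 3->3 ok
  pos 11: x in {2,5}, choose 5; 3->5 ok
  pos 12: y in {1,3,4}, choose 4; 5->4 ok
  pos 13: y in {1,3,4}, choose 3; 4->3 ok
  pos 14: z in {0}, choose 0; 3->0 ok
  pos 15: x in {2,5}, choose 5; 0->5 ok
  pos 16: y in {1,3,4}, choose 4; 5->4 ok
  pos 17: y in {1,3,4}, choose 3; 4->3 ok
  pos 18: x in {2,5}, choose 5; 3->5 ok
  pos 19: x in {2,5}, choose 2; 5->2 ok
  pos 20: y in {1,3,4}, choose 1; 2->1 ok
  pos 21: z in {0}, choose 0; 1->0 ok

0,4,0,4,0,5,1,3,3,3,3,5,4,3,0,5,4,3,5,2,1,0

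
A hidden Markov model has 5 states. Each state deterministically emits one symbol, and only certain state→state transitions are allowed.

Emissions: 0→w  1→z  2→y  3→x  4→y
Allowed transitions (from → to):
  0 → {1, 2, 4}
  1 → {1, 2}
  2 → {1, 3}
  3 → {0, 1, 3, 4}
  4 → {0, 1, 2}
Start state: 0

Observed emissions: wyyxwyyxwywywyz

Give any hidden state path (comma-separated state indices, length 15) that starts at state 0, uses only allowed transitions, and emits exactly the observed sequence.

  [0] w  {0}  => 0  start
  [1] y  {2,4}  => 4  0->4 ok
  [2] y  {2,4}  => 2  4->2 ok
  [3] x  {3}  => 3  2->3 ok
  [4] w  {0}  => 0  3->0 ok
  [5] y  {2,4}  => 4  0->4 ok
  [6] y  {2,4}  => 2  4->2 ok
  [7] x  {3}  => 3  2->3 ok
  [8] w  {0}  => 0  3->0 ok
  [9] y  {2,4}  => 4  0->4 ok
  [10] w  {0}  => 0  4->0 ok
  [11] y  {2,4}  => 4  0->4 ok
  [12] w  {0}  => 0  4->0 ok
  [13] y  {2,4}  => 2  0->2 ok
  [14] z  {1}  => 1  2->1 ok

0,4,2,3,0,4,2,3,0,4,0,4,0,2,1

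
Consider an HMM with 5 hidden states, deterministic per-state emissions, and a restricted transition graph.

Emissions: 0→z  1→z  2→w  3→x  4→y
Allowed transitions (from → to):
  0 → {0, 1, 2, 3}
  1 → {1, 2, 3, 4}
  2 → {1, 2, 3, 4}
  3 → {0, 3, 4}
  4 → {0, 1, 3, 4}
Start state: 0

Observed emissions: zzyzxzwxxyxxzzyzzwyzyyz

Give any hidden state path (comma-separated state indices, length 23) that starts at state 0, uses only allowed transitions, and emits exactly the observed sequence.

  [0] z  {0,1}  => 0  start
  [1] z  {0,1}  => 1  0->1 ok
  [2] y  {4}  => 4  1->4 ok
  [3] z  {0,1}  => 1  4->1 ok
  [4] x  {3}  => 3  1->3 ok
  [5] z  {0,1}  => 0  3->0 ok
  [6] w  {2}  => 2  0->2 ok
  [7] x  {3}  => 3  2->3 ok
  [8] x  {3}  => 3  3->3 ok
  [9] y  {4}  => 4  3->4 ok
  [10] x  {3}  => 3  4->3 ok
  [11] x  {3}  => 3  3->3 ok
  [12] z  {0,1}  => 0  3->0 ok
  [13] z  {0,1}  => 1  0->1 ok
  [14] y  {4}  => 4  1->4 ok
  [15] z  {0,1}  => 0  4->0 ok
  [16] z  {0,1}  => 0  0->0 ok
  [17] w  {2}  => 2  0->2 ok
  [18] y  {4}  => 4  2->4 ok
  [19] z  {0,1}  => 1  4->1 ok
  [20] y  {4}  => 4  1->4 ok
  [21] y  {4}  => 4  4->4 ok
  [22] z  {0,1}  => 0  4->0 ok

0,1,4,1,3,0,2,3,3,4,3,3,0,1,4,0,0,2,4,1,4,4,0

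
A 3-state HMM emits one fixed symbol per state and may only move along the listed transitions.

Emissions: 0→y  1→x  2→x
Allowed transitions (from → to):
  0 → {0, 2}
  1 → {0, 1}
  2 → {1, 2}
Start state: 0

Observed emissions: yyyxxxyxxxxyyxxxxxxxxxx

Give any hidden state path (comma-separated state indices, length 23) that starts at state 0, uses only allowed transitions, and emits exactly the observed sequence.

  pos 0: y in {0}, choose 0; start
  pos 1: y in {0}, choose 0; 0->0 ok
  pos 2: y in {0}, choose 0; 0->0 ok
  pos 3: x in {1,2}, choose 2; 0->2 ok
  pos 4: x in {1,2}, choose 2; 2->2 ok
  pos 5: x in {1,2}, choose 1; 2->1 ok
  pos 6: y in {0}, choose 0; 1->0 ok
  pos 7: x in {1,2}, choose 2; 0->2 ok
  pos 8: x in {1,2}, choose 1; 2->1 ok
  pos 9: x in {1,2}, choose 1; 1->1 ok
  pos 10: x in {1,2}, choose 1; 1->1 ok
  pos 11: y in {0}, choose 0; 1->0 ok
  pos 12: y in {0}, choose 0; 0->0 ok
  pos 13: x in {1,2}, choose 2; 0->2 ok
  pos 14: x in {1,2}, choose 2; 2->2 ok
  pos 15: x in {1,2}, choose 2; 2->2 ok
  pos 16: x in {1,2}, choose 2; 2->2 ok
  pos 17: x in {1,2}, choose 2; 2->2 ok
  pos 18: x in {1,2}, choose 2; 2->2 ok
  pos 19: x in {1,2}, choose 2; 2->2 ok
  pos 20: x in {1,2}, choose 1; 2->1 ok
  pos 21: x in {1,2}, choose 1; 1->1 ok
  pos 22: x in {1,2}, choose 1; 1->1 ok

0,0,0,2,2,1,0,2,1,1,1,0,0,2,2,2,2,2,2,2,1,1,1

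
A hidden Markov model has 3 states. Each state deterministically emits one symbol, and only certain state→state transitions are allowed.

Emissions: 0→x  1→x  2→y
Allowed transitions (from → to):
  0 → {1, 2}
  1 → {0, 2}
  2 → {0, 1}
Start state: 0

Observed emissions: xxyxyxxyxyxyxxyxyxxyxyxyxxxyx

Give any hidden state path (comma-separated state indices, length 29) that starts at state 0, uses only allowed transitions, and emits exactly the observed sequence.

  t0 'x' -> {0,1}, take 0 (start)
  t1 'x' -> {0,1}, take 1 (0->1 ok)
  t2 'y' -> {2}, take 2 (1->2 ok)
  t3 'x' -> {0,1}, take 0 (2->0 ok)
  t4 'y' -> {2}, take 2 (0->2 ok)
  t5 'x' -> {0,1}, take 1 (2->1 ok)
  t6 'x' -> {0,1}, take 0 (1->0 ok)
  t7 'y' -> {2}, take 2 (0->2 ok)
  t8 'x' -> {0,1}, take 1 (2->1 ok)
  t9 'y' -> {2}, take 2 (1->2 ok)
  t10 'x' -> {0,1}, take 0 (2->0 ok)
  t11 'y' -> {2}, take 2 (0->2 ok)
  t12 'x' -> {0,1}, take 0 (2->0 ok)
  t13 'x' -> {0,1}, take 1 (0->1 ok)
  t14 'y' -> {2}, take 2 (1->2 ok)
  t15 'x' -> {0,1}, take 1 (2->1 ok)
  t16 'y' -> {2}, take 2 (1->2 ok)
  t17 'x' -> {0,1}, take 1 (2->1 ok)
  t18 'x' -> {0,1}, take 0 (1->0 ok)
  t19 'y' -> {2}, take 2 (0->2 ok)
  t20 'x' -> {0,1}, take 1 (2->1 ok)
  t21 'y' -> {2}, take 2 (1->2 ok)
  t22 'x' -> {0,1}, take 0 (2->0 ok)
  t23 'y' -> {2}, take 2 (0->2 ok)
  t24 'x' -> {0,1}, take 0 (2->0 ok)
  t25 'x' -> {0,1}, take 1 (0->1 ok)
  t26 'x' -> {0,1}, take 0 (1->0 ok)
  t27 'y' -> {2}, take 2 (0->2 ok)
  t28 'x' -> {0,1}, take 0 (2->0 ok)

0,1,2,0,2,1,0,2,1,2,0,2,0,1,2,1,2,1,0,2,1,2,0,2,0,1,0,2,0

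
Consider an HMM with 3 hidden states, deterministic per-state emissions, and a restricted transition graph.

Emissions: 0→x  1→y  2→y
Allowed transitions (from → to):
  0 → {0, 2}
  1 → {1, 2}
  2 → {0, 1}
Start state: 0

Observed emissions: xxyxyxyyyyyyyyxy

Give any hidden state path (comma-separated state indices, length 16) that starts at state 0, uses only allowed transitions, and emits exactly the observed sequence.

  pos 0: x in {0}, choose 0; start
  pos 1: x in {0}, choose 0; 0->0 ok
  pos 2: y in {1,2}, choose 2; 0->2 ok
  pos 3: x in {0}, choose 0; 2->0 ok
  pos 4: y in {1,2}, choose 2; 0->2 ok
  pos 5: x in {0}, choose 0; 2->0 ok
  pos 6: y in {1,2}, choose 2; 0->2 ok
  pos 7: y in {1,2}, choose 1; 2->1 ok
  pos 8: y in {1,2}, choose 1; 1->1 ok
  pos 9: y in {1,2}, choose 1; 1->1 ok
  pos 10: y in {1,2}, choose 1; 1->1 ok
  pos 11: y in {1,2}, choose 2; 1->2 ok
  pos 12: y in {1,2}, choose 1; 2->1 ok
  pos 13: y in {1,2}, choose 2; 1->2 ok
  pos 14: x in {0}, choose 0; 2->0 ok
  pos 15: y in {1,2}, choose 2; 0->2 ok

0,0,2,0,2,0,2,1,1,1,1,2,1,2,0,2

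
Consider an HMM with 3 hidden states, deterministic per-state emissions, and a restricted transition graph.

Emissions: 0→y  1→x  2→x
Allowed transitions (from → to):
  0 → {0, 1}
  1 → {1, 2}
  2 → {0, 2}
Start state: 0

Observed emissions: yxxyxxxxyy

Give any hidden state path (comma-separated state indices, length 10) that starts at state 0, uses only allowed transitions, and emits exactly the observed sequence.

0,1,2,0,1,1,2,2,0,0

  [0] y  {0}  => 0  start
  [1] x  {1,2}  => 1  0->1 ok
  [2] x  {1,2}  => 2  1->2 ok
  [3] y  {0}  => 0  2->0 ok
  [4] x  {1,2}  => 1  0->1 ok
  [5] x  {1,2}  => 1  1->1 ok
  [6] x  {1,2}  => 2  1->2 ok
  [7] x  {1,2}  => 2  2->2 ok
  [8] y  {0}  => 0  2->0 ok
  [9] y  {0}  => 0  0->0 ok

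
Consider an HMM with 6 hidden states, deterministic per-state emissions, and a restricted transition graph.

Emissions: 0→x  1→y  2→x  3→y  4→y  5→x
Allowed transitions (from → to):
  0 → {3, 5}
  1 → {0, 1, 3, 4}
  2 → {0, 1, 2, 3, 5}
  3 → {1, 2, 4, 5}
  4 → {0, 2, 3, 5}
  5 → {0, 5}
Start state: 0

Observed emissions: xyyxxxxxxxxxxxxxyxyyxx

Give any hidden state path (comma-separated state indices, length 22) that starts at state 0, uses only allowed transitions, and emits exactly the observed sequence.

0,3,4,0,5,0,5,5,5,5,5,5,5,5,5,0,3,2,3,4,2,5

  t0 'x' -> {0,2,5}, take 0 (start)
  t1 'y' -> {1,3,4}, take 3 (0->3 ok)
  t2 'y' -> {1,3,4}, take 4 (3->4 ok)
  t3 'x' -> {0,2,5}, take 0 (4->0 ok)
  t4 'x' -> {0,2,5}, take 5 (0->5 ok)
  t5 'x' -> {0,2,5}, take 0 (5->0 ok)
  t6 'x' -> {0,2,5}, take 5 (0->5 ok)
  t7 'x' -> {0,2,5}, take 5 (5->5 ok)
  t8 'x' -> {0,2,5}, take 5 (5->5 ok)
  t9 'x' -> {0,2,5}, take 5 (5->5 ok)
  t10 'x' -> {0,2,5}, take 5 (5->5 ok)
  t11 'x' -> {0,2,5}, take 5 (5->5 ok)
  t12 'x' -> {0,2,5}, take 5 (5->5 ok)
  t13 'x' -> {0,2,5}, take 5 (5->5 ok)
  t14 'x' -> {0,2,5}, take 5 (5->5 ok)
  t15 'x' -> {0,2,5}, take 0 (5->0 ok)
  t16 'y' -> {1,3,4}, take 3 (0->3 ok)
  t17 'x' -> {0,2,5}, take 2 (3->2 ok)
  t18 'y' -> {1,3,4}, take 3 (2->3 ok)
  t19 'y' -> {1,3,4}, take 4 (3->4 ok)
  t20 'x' -> {0,2,5}, take 2 (4->2 ok)
  t21 'x' -> {0,2,5}, take 5 (2->5 ok)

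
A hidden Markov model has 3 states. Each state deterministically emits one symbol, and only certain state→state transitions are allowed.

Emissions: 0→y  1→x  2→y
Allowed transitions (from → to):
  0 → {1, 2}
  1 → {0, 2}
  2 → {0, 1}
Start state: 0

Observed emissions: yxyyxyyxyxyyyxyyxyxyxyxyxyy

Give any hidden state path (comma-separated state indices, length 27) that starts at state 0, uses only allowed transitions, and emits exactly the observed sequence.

  pos 0: y in {0,2}, choose 0; start
  pos 1: x in {1}, choose 1; 0->1 ok
  pos 2: y in {0,2}, choose 2; 1->2 ok
  pos 3: y in {0,2}, choose 0; 2->0 ok
  pos 4: x in {1}, choose 1; 0->1 ok
  pos 5: y in {0,2}, choose 0; 1->0 ok
  pos 6: y in {0,2}, choose 2; 0->2 ok
  pos 7: x in {1}, choose 1; 2->1 ok
  pos 8: y in {0,2}, choose 0; 1->0 ok
  pos 9: x in {1}, choose 1; 0->1 ok
  pos 10: y in {0,2}, choose 2; 1->2 ok
  pos 11: y in {0,2}, choose 0; 2->0 ok
  pos 12: y in {0,2}, choose 2; 0->2 ok
  pos 13: x in {1}, choose 1; 2->1 ok
  pos 14: y in {0,2}, choose 0; 1->0 ok
  pos 15: y in {0,2}, choose 2; 0->2 ok
  pos 16: x in {1}, choose 1; 2->1 ok
  pos 17: y in {0,2}, choose 2; 1->2 ok
  pos 18: x in {1}, choose 1; 2->1 ok
  pos 19: y in {0,2}, choose 2; 1->2 ok
  pos 20: x in {1}, choose 1; 2->1 ok
  pos 21: y in {0,2}, choose 0; 1->0 ok
  pos 22: x in {1}, choose 1; 0->1 ok
  pos 23: y in {0,2}, choose 0; 1->0 ok
  pos 24: x in {1}, choose 1; 0->1 ok
  pos 25: y in {0,2}, choose 0; 1->0 ok
  pos 26: y in {0,2}, choose 2; 0->2 ok

0,1,2,0,1,0,2,1,0,1,2,0,2,1,0,2,1,2,1,2,1,0,1,0,1,0,2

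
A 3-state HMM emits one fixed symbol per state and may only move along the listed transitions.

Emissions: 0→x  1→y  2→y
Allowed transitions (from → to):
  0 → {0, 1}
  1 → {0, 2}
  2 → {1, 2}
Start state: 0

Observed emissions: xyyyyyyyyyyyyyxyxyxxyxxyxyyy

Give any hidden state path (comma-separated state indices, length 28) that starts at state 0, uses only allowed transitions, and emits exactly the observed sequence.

0,1,2,2,1,2,2,2,1,2,2,1,2,1,0,1,0,1,0,0,1,0,0,1,0,1,2,1

  [0] x  {0}  => 0  start
  [1] y  {1,2}  => 1  0->1 ok
  [2] y  {1,2}  => 2  1->2 ok
  [3] y  {1,2}  => 2  2->2 ok
  [4] y  {1,2}  => 1  2->1 ok
  [5] y  {1,2}  => 2  1->2 ok
  [6] y  {1,2}  => 2  2->2 ok
  [7] y  {1,2}  => 2  2->2 ok
  [8] y  {1,2}  => 1  2->1 ok
  [9] y  {1,2}  => 2  1->2 ok
  [10] y  {1,2}  => 2  2->2 ok
  [11] y  {1,2}  => 1  2->1 ok
  [12] y  {1,2}  => 2  1->2 ok
  [13] y  {1,2}  => 1  2->1 ok
  [14] x  {0}  => 0  1->0 ok
  [15] y  {1,2}  => 1  0->1 ok
  [16] x  {0}  => 0  1->0 ok
  [17] y  {1,2}  => 1  0->1 ok
  [18] x  {0}  => 0  1->0 ok
  [19] x  {0}  => 0  0->0 ok
  [20] y  {1,2}  => 1  0->1 ok
  [21] x  {0}  => 0  1->0 ok
  [22] x  {0}  => 0  0->0 ok
  [23] y  {1,2}  => 1  0->1 ok
  [24] x  {0}  => 0  1->0 ok
  [25] y  {1,2}  => 1  0->1 ok
  [26] y  {1,2}  => 2  1->2 ok
  [27] y  {1,2}  => 1  2->1 ok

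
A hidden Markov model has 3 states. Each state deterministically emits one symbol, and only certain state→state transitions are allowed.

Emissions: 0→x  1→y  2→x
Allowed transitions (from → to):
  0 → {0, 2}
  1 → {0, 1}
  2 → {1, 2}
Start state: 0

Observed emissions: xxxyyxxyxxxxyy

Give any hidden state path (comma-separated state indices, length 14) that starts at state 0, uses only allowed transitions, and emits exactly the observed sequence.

0,2,2,1,1,0,2,1,0,0,0,2,1,1

  0: obs=x cand={0,2} pick 0 [start]
  1: obs=x cand={0,2} pick 2 [0->2 ok]
  2: obs=x cand={0,2} pick 2 [2->2 ok]
  3: obs=y cand={1} pick 1 [2->1 ok]
  4: obs=y cand={1} pick 1 [1->1 ok]
  5: obs=x cand={0,2} pick 0 [1->0 ok]
  6: obs=x cand={0,2} pick 2 [0->2 ok]
  7: obs=y cand={1} pick 1 [2->1 ok]
  8: obs=x cand={0,2} pick 0 [1->0 ok]
  9: obs=x cand={0,2} pick 0 [0->0 ok]
  10: obs=x cand={0,2} pick 0 [0->0 ok]
  11: obs=x cand={0,2} pick 2 [0->2 ok]
  12: obs=y cand={1} pick 1 [2->1 ok]
  13: obs=y cand={1} pick 1 [1->1 ok]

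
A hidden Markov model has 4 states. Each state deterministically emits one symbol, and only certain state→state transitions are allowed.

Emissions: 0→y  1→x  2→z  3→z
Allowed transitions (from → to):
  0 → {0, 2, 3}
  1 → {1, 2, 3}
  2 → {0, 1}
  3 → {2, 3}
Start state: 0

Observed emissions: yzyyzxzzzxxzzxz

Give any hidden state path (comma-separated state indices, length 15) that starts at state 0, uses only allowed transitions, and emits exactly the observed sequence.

  [0] y  {0}  => 0  start
  [1] z  {2,3}  => 2  0->2 ok
  [2] y  {0}  => 0  2->0 ok
  [3] y  {0}  => 0  0->0 ok
  [4] z  {2,3}  => 2  0->2 ok
  [5] x  {1}  => 1  2->1 ok
  [6] z  {2,3}  => 3  1->3 ok
  [7] z  {2,3}  => 3  3->3 ok
  [8] z  {2,3}  => 2  3->2 ok
  [9] x  {1}  => 1  2->1 ok
  [10] x  {1}  => 1  1->1 ok
  [11] z  {2,3}  => 3  1->3 ok
  [12] z  {2,3}  => 2  3->2 ok
  [13] x  {1}  => 1  2->1 ok
  [14] z  {2,3}  => 2  1->2 ok

0,2,0,0,2,1,3,3,2,1,1,3,2,1,2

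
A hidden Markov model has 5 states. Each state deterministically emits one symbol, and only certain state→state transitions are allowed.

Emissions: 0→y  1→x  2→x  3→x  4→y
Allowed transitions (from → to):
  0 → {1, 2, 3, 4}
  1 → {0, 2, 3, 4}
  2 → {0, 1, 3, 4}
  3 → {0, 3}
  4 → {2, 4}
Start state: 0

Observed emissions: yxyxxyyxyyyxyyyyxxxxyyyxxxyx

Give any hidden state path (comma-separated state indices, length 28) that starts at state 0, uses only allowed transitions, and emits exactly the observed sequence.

  pos 0: y in {0,4}, choose 0; start
  pos 1: x in {1,2,3}, choose 3; 0->3 ok
  pos 2: y in {0,4}, choose 0; 3->0 ok
  pos 3: x in {1,2,3}, choose 1; 0->1 ok
  pos 4: x in {1,2,3}, choose 3; 1->3 ok
  pos 5: y in {0,4}, choose 0; 3->0 ok
  pos 6: y in {0,4}, choose 4; 0->4 ok
  pos 7: x in {1,2,3}, choose 2; 4->2 ok
  pos 8: y in {0,4}, choose 4; 2->4 ok
  pos 9: y in {0,4}, choose 4; 4->4 ok
  pos 10: y in {0,4}, choose 4; 4->4 ok
  pos 11: x in {1,2,3}, choose 2; 4->2 ok
  pos 12: y in {0,4}, choose 4; 2->4 ok
  pos 13: y in {0,4}, choose 4; 4->4 ok
  pos 14: y in {0,4}, choose 4; 4->4 ok
  pos 15: y in {0,4}, choose 4; 4->4 ok
  pos 16: x in {1,2,3}, choose 2; 4->2 ok
  pos 17: x in {1,2,3}, choose 3; 2->3 ok
  pos 18: x in {1,2,3}, choose 3; 3->3 ok
  pos 19: x in {1,2,3}, choose 3; 3->3 ok
  pos 20: y in {0,4}, choose 0; 3->0 ok
  pos 21: y in {0,4}, choose 4; 0->4 ok
  pos 22: y in {0,4}, choose 4; 4->4 ok
  pos 23: x in {1,2,3}, choose 2; 4->2 ok
  pos 24: x in {1,2,3}, choose 1; 2->1 ok
  pos 25: x in {1,2,3}, choose 2; 1->2 ok
  pos 26: y in {0,4}, choose 0; 2->0 ok
  pos 27: x in {1,2,3}, choose 3; 0->3 ok

0,3,0,1,3,0,4,2,4,4,4,2,4,4,4,4,2,3,3,3,0,4,4,2,1,2,0,3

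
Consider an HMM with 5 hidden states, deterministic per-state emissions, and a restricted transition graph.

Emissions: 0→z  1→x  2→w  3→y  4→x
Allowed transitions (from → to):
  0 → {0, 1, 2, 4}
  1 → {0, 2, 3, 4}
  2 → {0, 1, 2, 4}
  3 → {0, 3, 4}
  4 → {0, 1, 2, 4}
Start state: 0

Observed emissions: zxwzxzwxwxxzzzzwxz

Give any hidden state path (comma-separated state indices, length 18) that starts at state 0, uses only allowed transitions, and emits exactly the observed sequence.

0,4,2,0,4,0,2,1,2,4,4,0,0,0,0,2,1,0

  t0 'z' -> {0}, take 0 (start)
  t1 'x' -> {1,4}, take 4 (0->4 ok)
  t2 'w' -> {2}, take 2 (4->2 ok)
  t3 'z' -> {0}, take 0 (2->0 ok)
  t4 'x' -> {1,4}, take 4 (0->4 ok)
  t5 'z' -> {0}, take 0 (4->0 ok)
  t6 'w' -> {2}, take 2 (0->2 ok)
  t7 'x' -> {1,4}, take 1 (2->1 ok)
  t8 'w' -> {2}, take 2 (1->2 ok)
  t9 'x' -> {1,4}, take 4 (2->4 ok)
  t10 'x' -> {1,4}, take 4 (4->4 ok)
  t11 'z' -> {0}, take 0 (4->0 ok)
  t12 'z' -> {0}, take 0 (0->0 ok)
  t13 'z' -> {0}, take 0 (0->0 ok)
  t14 'z' -> {0}, take 0 (0->0 ok)
  t15 'w' -> {2}, take 2 (0->2 ok)
  t16 'x' -> {1,4}, take 1 (2->1 ok)
  t17 'z' -> {0}, take 0 (1->0 ok)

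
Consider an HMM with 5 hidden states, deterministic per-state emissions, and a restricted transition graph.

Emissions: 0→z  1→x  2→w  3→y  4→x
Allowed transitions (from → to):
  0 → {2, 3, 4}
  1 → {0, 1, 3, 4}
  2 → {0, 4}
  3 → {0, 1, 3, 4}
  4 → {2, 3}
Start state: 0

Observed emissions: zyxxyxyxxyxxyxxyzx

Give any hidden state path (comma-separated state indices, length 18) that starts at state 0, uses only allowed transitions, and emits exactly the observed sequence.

  pos 0: z in {0}, choose 0; start
  pos 1: y in {3}, choose 3; 0->3 ok
  pos 2: x in {1,4}, choose 1; 3->1 ok
  pos 3: x in {1,4}, choose 1; 1->1 ok
  pos 4: y in {3}, choose 3; 1->3 ok
  pos 5: x in {1,4}, choose 1; 3->1 ok
  pos 6: y in {3}, choose 3; 1->3 ok
  pos 7: x in {1,4}, choose 1; 3->1 ok
  pos 8: x in {1,4}, choose 1; 1->1 ok
  pos 9: y in {3}, choose 3; 1->3 ok
  pos 10: x in {1,4}, choose 1; 3->1 ok
  pos 11: x in {1,4}, choose 4; 1->4 ok
  pos 12: y in {3}, choose 3; 4->3 ok
  pos 13: x in {1,4}, choose 1; 3->1 ok
  pos 14: x in {1,4}, choose 4; 1->4 ok
  pos 15: y in {3}, choose 3; 4->3 ok
  pos 16: z in {0}, choose 0; 3->0 ok
  pos 17: x in {1,4}, choose 4; 0->4 ok

0,3,1,1,3,1,3,1,1,3,1,4,3,1,4,3,0,4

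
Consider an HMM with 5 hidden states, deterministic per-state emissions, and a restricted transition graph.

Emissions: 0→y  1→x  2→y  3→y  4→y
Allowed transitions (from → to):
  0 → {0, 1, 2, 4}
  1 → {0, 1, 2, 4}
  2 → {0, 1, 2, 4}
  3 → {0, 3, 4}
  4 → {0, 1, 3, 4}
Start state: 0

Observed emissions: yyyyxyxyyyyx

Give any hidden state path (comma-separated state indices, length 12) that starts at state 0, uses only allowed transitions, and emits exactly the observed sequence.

  [0] y  {0,2,3,4}  => 0  start
  [1] y  {0,2,3,4}  => 0  0->0 ok
  [2] y  {0,2,3,4}  => 2  0->2 ok
  [3] y  {0,2,3,4}  => 4  2->4 ok
  [4] x  {1}  => 1  4->1 ok
  [5] y  {0,2,3,4}  => 2  1->2 ok
  [6] x  {1}  => 1  2->1 ok
  [7] y  {0,2,3,4}  => 4  1->4 ok
  [8] y  {0,2,3,4}  => 3  4->3 ok
  [9] y  {0,2,3,4}  => 0  3->0 ok
  [10] y  {0,2,3,4}  => 2  0->2 ok
  [11] x  {1}  => 1  2->1 ok

0,0,2,4,1,2,1,4,3,0,2,1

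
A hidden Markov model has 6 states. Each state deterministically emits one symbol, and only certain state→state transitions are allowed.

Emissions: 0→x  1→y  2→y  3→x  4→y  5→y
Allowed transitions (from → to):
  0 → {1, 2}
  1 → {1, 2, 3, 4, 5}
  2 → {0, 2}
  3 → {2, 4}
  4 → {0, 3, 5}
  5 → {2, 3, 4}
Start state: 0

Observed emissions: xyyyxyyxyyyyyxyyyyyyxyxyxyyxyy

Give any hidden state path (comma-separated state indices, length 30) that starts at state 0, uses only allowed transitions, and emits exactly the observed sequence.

  t0 'x' -> {0,3}, take 0 (start)
  t1 'y' -> {1,2,4,5}, take 1 (0->1 ok)
  t2 'y' -> {1,2,4,5}, take 5 (1->5 ok)
  t3 'y' -> {1,2,4,5}, take 2 (5->2 ok)
  t4 'x' -> {0,3}, take 0 (2->0 ok)
  t5 'y' -> {1,2,4,5}, take 2 (0->2 ok)
  t6 'y' -> {1,2,4,5}, take 2 (2->2 ok)
  t7 'x' -> {0,3}, take 0 (2->0 ok)
  t8 'y' -> {1,2,4,5}, take 2 (0->2 ok)
  t9 'y' -> {1,2,4,5}, take 2 (2->2 ok)
  t10 'y' -> {1,2,4,5}, take 2 (2->2 ok)
  t11 'y' -> {1,2,4,5}, take 2 (2->2 ok)
  t12 'y' -> {1,2,4,5}, take 2 (2->2 ok)
  t13 'x' -> {0,3}, take 0 (2->0 ok)
  t14 'y' -> {1,2,4,5}, take 1 (0->1 ok)
  t15 'y' -> {1,2,4,5}, take 1 (1->1 ok)
  t16 'y' -> {1,2,4,5}, take 1 (1->1 ok)
  t17 'y' -> {1,2,4,5}, take 1 (1->1 ok)
  t18 'y' -> {1,2,4,5}, take 5 (1->5 ok)
  t19 'y' -> {1,2,4,5}, take 2 (5->2 ok)
  t20 'x' -> {0,3}, take 0 (2->0 ok)
  t21 'y' -> {1,2,4,5}, take 2 (0->2 ok)
  t22 'x' -> {0,3}, take 0 (2->0 ok)
  t23 'y' -> {1,2,4,5}, take 1 (0->1 ok)
  t24 'x' -> {0,3}, take 3 (1->3 ok)
  t25 'y' -> {1,2,4,5}, take 4 (3->4 ok)
  t26 'y' -> {1,2,4,5}, take 5 (4->5 ok)
  t27 'x' -> {0,3}, take 3 (5->3 ok)
  t28 'y' -> {1,2,4,5}, take 4 (3->4 ok)
  t29 'y' -> {1,2,4,5}, take 5 (4->5 ok)

0,1,5,2,0,2,2,0,2,2,2,2,2,0,1,1,1,1,5,2,0,2,0,1,3,4,5,3,4,5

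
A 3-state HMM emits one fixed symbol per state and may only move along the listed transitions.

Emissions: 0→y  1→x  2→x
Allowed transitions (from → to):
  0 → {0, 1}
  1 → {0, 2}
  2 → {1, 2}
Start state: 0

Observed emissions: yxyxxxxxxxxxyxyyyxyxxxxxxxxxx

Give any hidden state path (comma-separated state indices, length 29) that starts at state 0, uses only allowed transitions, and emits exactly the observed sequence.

  [0] y  {0}  => 0  start
  [1] x  {1,2}  => 1  0->1 ok
  [2] y  {0}  => 0  1->0 ok
  [3] x  {1,2}  => 1  0->1 ok
  [4] x  {1,2}  => 2  1->2 ok
  [5] x  {1,2}  => 2  2->2 ok
  [6] x  {1,2}  => 1  2->1 ok
  [7] x  {1,2}  => 2  1->2 ok
  [8] x  {1,2}  => 2  2->2 ok
  [9] x  {1,2}  => 2  2->2 ok
  [10] x  {1,2}  => 2  2->2 ok
  [11] x  {1,2}  => 1  2->1 ok
  [12] y  {0}  => 0  1->0 ok
  [13] x  {1,2}  => 1  0->1 ok
  [14] y  {0}  => 0  1->0 ok
  [15] y  {0}  => 0  0->0 ok
  [16] y  {0}  => 0  0->0 ok
  [17] x  {1,2}  => 1  0->1 ok
  [18] y  {0}  => 0  1->0 ok
  [19] x  {1,2}  => 1  0->1 ok
  [20] x  {1,2}  => 2  1->2 ok
  [21] x  {1,2}  => 1  2->1 ok
  [22] x  {1,2}  => 2  1->2 ok
  [23] x  {1,2}  => 2  2->2 ok
  [24] x  {1,2}  => 1  2->1 ok
  [25] x  {1,2}  => 2  1->2 ok
  [26] x  {1,2}  => 2  2->2 ok
  [27] x  {1,2}  => 1  2->1 ok
  [28] x  {1,2}  => 2  1->2 ok

0,1,0,1,2,2,1,2,2,2,2,1,0,1,0,0,0,1,0,1,2,1,2,2,1,2,2,1,2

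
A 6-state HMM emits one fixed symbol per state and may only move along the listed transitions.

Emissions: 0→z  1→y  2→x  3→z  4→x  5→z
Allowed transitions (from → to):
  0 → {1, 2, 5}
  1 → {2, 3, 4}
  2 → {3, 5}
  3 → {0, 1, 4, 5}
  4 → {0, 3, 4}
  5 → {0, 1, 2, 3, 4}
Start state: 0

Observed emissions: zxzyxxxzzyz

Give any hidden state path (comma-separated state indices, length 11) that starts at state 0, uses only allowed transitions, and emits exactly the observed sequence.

0,2,3,1,4,4,4,3,5,1,3

  [0] z  {0,3,5}  => 0  start
  [1] x  {2,4}  => 2  0->2 ok
  [2] z  {0,3,5}  => 3  2->3 ok
  [3] y  {1}  => 1  3->1 ok
  [4] x  {2,4}  => 4  1->4 ok
  [5] x  {2,4}  => 4  4->4 ok
  [6] x  {2,4}  => 4  4->4 ok
  [7] z  {0,3,5}  => 3  4->3 ok
  [8] z  {0,3,5}  => 5  3->5 ok
  [9] y  {1}  => 1  5->1 ok
  [10] z  {0,3,5}  => 3  1->3 ok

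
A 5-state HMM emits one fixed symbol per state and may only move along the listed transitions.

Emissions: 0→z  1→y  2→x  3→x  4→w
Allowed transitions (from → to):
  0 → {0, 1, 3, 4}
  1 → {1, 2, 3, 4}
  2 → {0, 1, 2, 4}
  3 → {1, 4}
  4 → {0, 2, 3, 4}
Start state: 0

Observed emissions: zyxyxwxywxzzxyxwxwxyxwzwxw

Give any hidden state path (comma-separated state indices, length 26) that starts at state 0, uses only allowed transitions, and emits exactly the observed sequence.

0,1,3,1,2,4,2,1,4,2,0,0,3,1,2,4,3,4,3,1,3,4,0,4,2,4

  pos 0: z in {0}, choose 0; start
  pos 1: y in {1}, choose 1; 0->1 ok
  pos 2: x in {2,3}, choose 3; 1->3 ok
  pos 3: y in {1}, choose 1; 3->1 ok
  pos 4: x in {2,3}, choose 2; 1->2 ok
  pos 5: w in {4}, choose 4; 2->4 ok
  pos 6: x in {2,3}, choose 2; 4->2 ok
  pos 7: y in {1}, choose 1; 2->1 ok
  pos 8: w in {4}, choose 4; 1->4 ok
  pos 9: x in {2,3}, choose 2; 4->2 ok
  pos 10: z in {0}, choose 0; 2->0 ok
  pos 11: z in {0}, choose 0; 0->0 ok
  pos 12: x in {2,3}, choose 3; 0->3 ok
  pos 13: y in {1}, choose 1; 3->1 ok
  pos 14: x in {2,3}, choose 2; 1->2 ok
  pos 15: w in {4}, choose 4; 2->4 ok
  pos 16: x in {2,3}, choose 3; 4->3 ok
  pos 17: w in {4}, choose 4; 3->4 ok
  pos 18: x in {2,3}, choose 3; 4->3 ok
  pos 19: y in {1}, choose 1; 3->1 ok
  pos 20: x in {2,3}, choose 3; 1->3 ok
  pos 21: w in {4}, choose 4; 3->4 ok
  pos 22: z in {0}, choose 0; 4->0 ok
  pos 23: w in {4}, choose 4; 0->4 ok
  pos 24: x in {2,3}, choose 2; 4->2 ok
  pos 25: w in {4}, choose 4; 2->4 ok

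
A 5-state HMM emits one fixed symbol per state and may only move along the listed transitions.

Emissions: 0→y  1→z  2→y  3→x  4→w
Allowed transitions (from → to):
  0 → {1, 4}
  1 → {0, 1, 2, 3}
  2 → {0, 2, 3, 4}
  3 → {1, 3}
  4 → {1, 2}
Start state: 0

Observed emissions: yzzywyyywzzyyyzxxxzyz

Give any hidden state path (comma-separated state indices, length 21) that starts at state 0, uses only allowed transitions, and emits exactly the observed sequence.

0,1,1,0,4,2,2,0,4,1,1,2,2,0,1,3,3,3,1,0,1

  [0] y  {0,2}  => 0  start
  [1] z  {1}  => 1  0->1 ok
  [2] z  {1}  => 1  1->1 ok
  [3] y  {0,2}  => 0  1->0 ok
  [4] w  {4}  => 4  0->4 ok
  [5] y  {0,2}  => 2  4->2 ok
  [6] y  {0,2}  => 2  2->2 ok
  [7] y  {0,2}  => 0  2->0 ok
  [8] w  {4}  => 4  0->4 ok
  [9] z  {1}  => 1  4->1 ok
  [10] z  {1}  => 1  1->1 ok
  [11] y  {0,2}  => 2  1->2 ok
  [12] y  {0,2}  => 2  2->2 ok
  [13] y  {0,2}  => 0  2->0 ok
  [14] z  {1}  => 1  0->1 ok
  [15] x  {3}  => 3  1->3 ok
  [16] x  {3}  => 3  3->3 ok
  [17] x  {3}  => 3  3->3 ok
  [18] z  {1}  => 1  3->1 ok
  [19] y  {0,2}  => 0  1->0 ok
  [20] z  {1}  => 1  0->1 ok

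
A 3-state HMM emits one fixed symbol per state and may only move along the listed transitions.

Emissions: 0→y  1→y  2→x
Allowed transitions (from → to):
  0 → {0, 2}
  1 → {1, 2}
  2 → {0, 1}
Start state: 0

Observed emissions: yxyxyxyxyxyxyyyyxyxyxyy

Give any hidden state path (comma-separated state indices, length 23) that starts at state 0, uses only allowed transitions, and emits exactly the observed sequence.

  0: obs=y cand={0,1} pick 0 [start]
  1: obs=x cand={2} pick 2 [0->2 ok]
  2: obs=y cand={0,1} pick 1 [2->1 ok]
  3: obs=x cand={2} pick 2 [1->2 ok]
  4: obs=y cand={0,1} pick 0 [2->0 ok]
  5: obs=x cand={2} pick 2 [0->2 ok]
  6: obs=y cand={0,1} pick 1 [2->1 ok]
  7: obs=x cand={2} pick 2 [1->2 ok]
  8: obs=y cand={0,1} pick 1 [2->1 ok]
  9: obs=x cand={2} pick 2 [1->2 ok]
  10: obs=y cand={0,1} pick 1 [2->1 ok]
  11: obs=x cand={2} pick 2 [1->2 ok]
  12: obs=y cand={0,1} pick 1 [2->1 ok]
  13: obs=y cand={0,1} pick 1 [1->1 ok]
  14: obs=y cand={0,1} pick 1 [1->1 ok]
  15: obs=y cand={0,1} pick 1 [1->1 ok]
  16: obs=x cand={2} pick 2 [1->2 ok]
  17: obs=y cand={0,1} pick 0 [2->0 ok]
  18: obs=x cand={2} pick 2 [0->2 ok]
  19: obs=y cand={0,1} pick 0 [2->0 ok]
  20: obs=x cand={2} pick 2 [0->2 ok]
  21: obs=y cand={0,1} pick 0 [2->0 ok]
  22: obs=y cand={0,1} pick 0 [0->0 ok]

0,2,1,2,0,2,1,2,1,2,1,2,1,1,1,1,2,0,2,0,2,0,0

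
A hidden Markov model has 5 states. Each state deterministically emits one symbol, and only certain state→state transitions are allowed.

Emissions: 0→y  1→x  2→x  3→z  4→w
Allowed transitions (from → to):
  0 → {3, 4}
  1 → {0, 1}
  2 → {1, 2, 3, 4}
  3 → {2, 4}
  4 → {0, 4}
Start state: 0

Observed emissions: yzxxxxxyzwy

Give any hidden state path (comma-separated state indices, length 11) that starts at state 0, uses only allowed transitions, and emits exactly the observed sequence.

  0: obs=y cand={0} pick 0 [start]
  1: obs=z cand={3} pick 3 [0->3 ok]
  2: obs=x cand={1,2} pick 2 [3->2 ok]
  3: obs=x cand={1,2} pick 2 [2->2 ok]
  4: obs=x cand={1,2} pick 2 [2->2 ok]
  5: obs=x cand={1,2} pick 1 [2->1 ok]
  6: obs=x cand={1,2} pick 1 [1->1 ok]
  7: obs=y cand={0} pick 0 [1->0 ok]
  8: obs=z cand={3} pick 3 [0->3 ok]
  9: obs=w cand={4} pick 4 [3->4 ok]
  10: obs=y cand={0} pick 0 [4->0 ok]

0,3,2,2,2,1,1,0,3,4,0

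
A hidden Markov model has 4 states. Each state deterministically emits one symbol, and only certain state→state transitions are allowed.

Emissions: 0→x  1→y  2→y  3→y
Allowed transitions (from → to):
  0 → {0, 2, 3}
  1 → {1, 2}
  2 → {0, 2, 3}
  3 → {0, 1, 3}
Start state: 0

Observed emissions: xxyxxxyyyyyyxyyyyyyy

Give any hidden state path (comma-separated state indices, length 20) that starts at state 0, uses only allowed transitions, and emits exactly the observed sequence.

  0: obs=x cand={0} pick 0 [start]
  1: obs=x cand={0} pick 0 [0->0 ok]
  2: obs=y cand={1,2,3} pick 3 [0->3 ok]
  3: obs=x cand={0} pick 0 [3->0 ok]
  4: obs=x cand={0} pick 0 [0->0 ok]
  5: obs=x cand={0} pick 0 [0->0 ok]
  6: obs=y cand={1,2,3} pick 3 [0->3 ok]
  7: obs=y cand={1,2,3} pick 3 [3->3 ok]
  8: obs=y cand={1,2,3} pick 1 [3->1 ok]
  9: obs=y cand={1,2,3} pick 1 [1->1 ok]
  10: obs=y cand={1,2,3} pick 2 [1->2 ok]
  11: obs=y cand={1,2,3} pick 3 [2->3 ok]
  12: obs=x cand={0} pick 0 [3->0 ok]
  13: obs=y cand={1,2,3} pick 3 [0->3 ok]
  14: obs=y cand={1,2,3} pick 1 [3->1 ok]
  15: obs=y cand={1,2,3} pick 1 [1->1 ok]
  16: obs=y cand={1,2,3} pick 1 [1->1 ok]
  17: obs=y cand={1,2,3} pick 2 [1->2 ok]
  18: obs=y cand={1,2,3} pick 2 [2->2 ok]
  19: obs=y cand={1,2,3} pick 3 [2->3 ok]

0,0,3,0,0,0,3,3,1,1,2,3,0,3,1,1,1,2,2,3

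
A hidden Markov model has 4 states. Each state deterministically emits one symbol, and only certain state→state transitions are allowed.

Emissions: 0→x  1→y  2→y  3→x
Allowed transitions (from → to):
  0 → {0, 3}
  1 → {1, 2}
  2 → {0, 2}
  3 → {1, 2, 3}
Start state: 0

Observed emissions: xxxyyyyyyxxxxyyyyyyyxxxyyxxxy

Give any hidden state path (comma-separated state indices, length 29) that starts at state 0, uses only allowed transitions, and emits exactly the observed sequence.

  [0] x  {0,3}  => 0  start
  [1] x  {0,3}  => 0  0->0 ok
  [2] x  {0,3}  => 3  0->3 ok
  [3] y  {1,2}  => 2  3->2 ok
  [4] y  {1,2}  => 2  2->2 ok
  [5] y  {1,2}  => 2  2->2 ok
  [6] y  {1,2}  => 2  2->2 ok
  [7] y  {1,2}  => 2  2->2 ok
  [8] y  {1,2}  => 2  2->2 ok
  [9] x  {0,3}  => 0  2->0 ok
  [10] x  {0,3}  => 0  0->0 ok
  [11] x  {0,3}  => 3  0->3 ok
  [12] x  {0,3}  => 3  3->3 ok
  [13] y  {1,2}  => 1  3->1 ok
  [14] y  {1,2}  => 1  1->1 ok
  [15] y  {1,2}  => 1  1->1 ok
  [16] y  {1,2}  => 1  1->1 ok
  [17] y  {1,2}  => 2  1->2 ok
  [18] y  {1,2}  => 2  2->2 ok
  [19] y  {1,2}  => 2  2->2 ok
  [20] x  {0,3}  => 0  2->0 ok
  [21] x  {0,3}  => 0  0->0 ok
  [22] x  {0,3}  => 3  0->3 ok
  [23] y  {1,2}  => 1  3->1 ok
  [24] y  {1,2}  => 2  1->2 ok
  [25] x  {0,3}  => 0  2->0 ok
  [26] x  {0,3}  => 0  0->0 ok
  [27] x  {0,3}  => 3  0->3 ok
  [28] y  {1,2}  => 2  3->2 ok

0,0,3,2,2,2,2,2,2,0,0,3,3,1,1,1,1,2,2,2,0,0,3,1,2,0,0,3,2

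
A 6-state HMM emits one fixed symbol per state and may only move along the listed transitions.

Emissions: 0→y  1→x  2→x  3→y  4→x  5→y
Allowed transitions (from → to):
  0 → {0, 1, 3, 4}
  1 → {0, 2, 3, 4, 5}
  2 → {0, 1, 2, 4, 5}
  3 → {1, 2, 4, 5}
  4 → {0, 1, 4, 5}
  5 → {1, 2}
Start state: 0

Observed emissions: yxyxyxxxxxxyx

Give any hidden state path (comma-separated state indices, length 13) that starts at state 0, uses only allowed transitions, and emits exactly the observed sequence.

0,4,5,1,5,1,4,4,4,1,2,0,1

  [0] y  {0,3,5}  => 0  start
  [1] x  {1,2,4}  => 4  0->4 ok
  [2] y  {0,3,5}  => 5  4->5 ok
  [3] x  {1,2,4}  => 1  5->1 ok
  [4] y  {0,3,5}  => 5  1->5 ok
  [5] x  {1,2,4}  => 1  5->1 ok
  [6] x  {1,2,4}  => 4  1->4 ok
  [7] x  {1,2,4}  => 4  4->4 ok
  [8] x  {1,2,4}  => 4  4->4 ok
  [9] x  {1,2,4}  => 1  4->1 ok
  [10] x  {1,2,4}  => 2  1->2 ok
  [11] y  {0,3,5}  => 0  2->0 ok
  [12] x  {1,2,4}  => 1  0->1 ok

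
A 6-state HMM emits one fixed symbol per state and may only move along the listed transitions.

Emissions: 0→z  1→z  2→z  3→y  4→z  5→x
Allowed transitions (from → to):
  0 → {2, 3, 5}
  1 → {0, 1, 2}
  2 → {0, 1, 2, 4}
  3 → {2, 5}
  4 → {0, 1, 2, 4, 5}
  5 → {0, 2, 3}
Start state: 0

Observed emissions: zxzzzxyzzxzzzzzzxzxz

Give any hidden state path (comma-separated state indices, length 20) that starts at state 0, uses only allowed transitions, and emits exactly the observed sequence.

  [0] z  {0,1,2,4}  => 0  start
  [1] x  {5}  => 5  0->5 ok
  [2] z  {0,1,2,4}  => 2  5->2 ok
  [3] z  {0,1,2,4}  => 1  2->1 ok
  [4] z  {0,1,2,4}  => 0  1->0 ok
  [5] x  {5}  => 5  0->5 ok
  [6] y  {3}  => 3  5->3 ok
  [7] z  {0,1,2,4}  => 2  3->2 ok
  [8] z  {0,1,2,4}  => 0  2->0 ok
  [9] x  {5}  => 5  0->5 ok
  [10] z  {0,1,2,4}  => 0  5->0 ok
  [11] z  {0,1,2,4}  => 2  0->2 ok
  [12] z  {0,1,2,4}  => 1  2->1 ok
  [13] z  {0,1,2,4}  => 2  1->2 ok
  [14] z  {0,1,2,4}  => 4  2->4 ok
  [15] z  {0,1,2,4}  => 0  4->0 ok
  [16] x  {5}  => 5  0->5 ok
  [17] z  {0,1,2,4}  => 0  5->0 ok
  [18] x  {5}  => 5  0->5 ok
  [19] z  {0,1,2,4}  => 0  5->0 ok

0,5,2,1,0,5,3,2,0,5,0,2,1,2,4,0,5,0,5,0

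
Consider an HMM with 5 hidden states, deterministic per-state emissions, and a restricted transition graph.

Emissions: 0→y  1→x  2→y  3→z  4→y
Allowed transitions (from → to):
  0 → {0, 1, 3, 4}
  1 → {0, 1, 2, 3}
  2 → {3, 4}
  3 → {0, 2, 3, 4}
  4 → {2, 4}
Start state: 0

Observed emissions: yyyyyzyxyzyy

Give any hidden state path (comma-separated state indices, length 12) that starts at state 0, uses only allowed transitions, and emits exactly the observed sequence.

  [0] y  {0,2,4}  => 0  start
  [1] y  {0,2,4}  => 4  0->4 ok
  [2] y  {0,2,4}  => 4  4->4 ok
  [3] y  {0,2,4}  => 4  4->4 ok
  [4] y  {0,2,4}  => 2  4->2 ok
  [5] z  {3}  => 3  2->3 ok
  [6] y  {0,2,4}  => 0  3->0 ok
  [7] x  {1}  => 1  0->1 ok
  [8] y  {0,2,4}  => 0  1->0 ok
  [9] z  {3}  => 3  0->3 ok
  [10] y  {0,2,4}  => 0  3->0 ok
  [11] y  {0,2,4}  => 0  0->0 ok

0,4,4,4,2,3,0,1,0,3,0,0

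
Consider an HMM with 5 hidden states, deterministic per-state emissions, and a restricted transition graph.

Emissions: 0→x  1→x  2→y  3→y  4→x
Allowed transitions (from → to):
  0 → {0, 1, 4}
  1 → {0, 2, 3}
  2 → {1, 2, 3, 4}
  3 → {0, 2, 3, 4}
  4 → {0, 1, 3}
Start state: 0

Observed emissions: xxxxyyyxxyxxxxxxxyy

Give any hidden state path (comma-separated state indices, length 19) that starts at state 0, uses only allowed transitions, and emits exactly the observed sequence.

0,1,0,4,3,2,3,4,1,3,0,0,0,0,0,4,1,2,2

  [0] x  {0,1,4}  => 0  start
  [1] x  {0,1,4}  => 1  0->1 ok
  [2] x  {0,1,4}  => 0  1->0 ok
  [3] x  {0,1,4}  => 4  0->4 ok
  [4] y  {2,3}  => 3  4->3 ok
  [5] y  {2,3}  => 2  3->2 ok
  [6] y  {2,3}  => 3  2->3 ok
  [7] x  {0,1,4}  => 4  3->4 ok
  [8] x  {0,1,4}  => 1  4->1 ok
  [9] y  {2,3}  => 3  1->3 ok
  [10] x  {0,1,4}  => 0  3->0 ok
  [11] x  {0,1,4}  => 0  0->0 ok
  [12] x  {0,1,4}  => 0  0->0 ok
  [13] x  {0,1,4}  => 0  0->0 ok
  [14] x  {0,1,4}  => 0  0->0 ok
  [15] x  {0,1,4}  => 4  0->4 ok
  [16] x  {0,1,4}  => 1  4->1 ok
  [17] y  {2,3}  => 2  1->2 ok
  [18] y  {2,3}  => 2  2->2 ok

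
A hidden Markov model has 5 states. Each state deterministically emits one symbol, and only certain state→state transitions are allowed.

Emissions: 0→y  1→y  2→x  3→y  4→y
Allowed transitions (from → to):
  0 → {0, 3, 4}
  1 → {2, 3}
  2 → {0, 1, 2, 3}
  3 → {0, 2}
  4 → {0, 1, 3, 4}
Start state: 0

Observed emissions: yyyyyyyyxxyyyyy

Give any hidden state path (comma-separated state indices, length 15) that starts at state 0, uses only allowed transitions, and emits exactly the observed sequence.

  [0] y  {0,1,3,4}  => 0  start
  [1] y  {0,1,3,4}  => 3  0->3 ok
  [2] y  {0,1,3,4}  => 0  3->0 ok
  [3] y  {0,1,3,4}  => 4  0->4 ok
  [4] y  {0,1,3,4}  => 3  4->3 ok
  [5] y  {0,1,3,4}  => 0  3->0 ok
  [6] y  {0,1,3,4}  => 4  0->4 ok
  [7] y  {0,1,3,4}  => 3  4->3 ok
  [8] x  {2}  => 2  3->2 ok
  [9] x  {2}  => 2  2->2 ok
  [10] y  {0,1,3,4}  => 0  2->0 ok
  [11] y  {0,1,3,4}  => 4  0->4 ok
  [12] y  {0,1,3,4}  => 4  4->4 ok
  [13] y  {0,1,3,4}  => 0  4->0 ok
  [14] y  {0,1,3,4}  => 0  0->0 ok

0,3,0,4,3,0,4,3,2,2,0,4,4,0,0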